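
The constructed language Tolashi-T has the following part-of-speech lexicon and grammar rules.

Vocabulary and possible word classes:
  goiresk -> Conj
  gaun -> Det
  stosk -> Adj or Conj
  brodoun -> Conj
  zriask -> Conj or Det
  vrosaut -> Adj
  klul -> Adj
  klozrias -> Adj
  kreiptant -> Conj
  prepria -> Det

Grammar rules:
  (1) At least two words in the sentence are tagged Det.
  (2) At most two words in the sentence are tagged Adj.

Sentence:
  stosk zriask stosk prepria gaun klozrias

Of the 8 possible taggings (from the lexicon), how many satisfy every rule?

6

Candidates per position — 1:stosk {Adj,Conj}; 2:zriask {Conj,Det}; 3:stosk {Adj,Conj}; 4:prepria {Det}; 5:gaun {Det}; 6:klozrias {Adj}.
There are 8 candidate sequences in total.
Checking each against the rules leaves 6 sequences.
Count = 6.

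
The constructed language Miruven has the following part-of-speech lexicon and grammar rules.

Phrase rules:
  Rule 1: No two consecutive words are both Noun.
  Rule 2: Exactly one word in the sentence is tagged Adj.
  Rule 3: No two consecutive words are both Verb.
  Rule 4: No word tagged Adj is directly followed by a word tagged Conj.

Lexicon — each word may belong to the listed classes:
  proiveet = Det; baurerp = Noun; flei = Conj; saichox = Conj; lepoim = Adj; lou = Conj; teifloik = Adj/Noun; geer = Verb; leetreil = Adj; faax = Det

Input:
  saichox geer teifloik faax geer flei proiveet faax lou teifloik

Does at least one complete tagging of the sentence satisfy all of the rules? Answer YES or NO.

YES

Candidates per position — 1:saichox {Conj}; 2:geer {Verb}; 3:teifloik {Adj,Noun}; 4:faax {Det}; 5:geer {Verb}; 6:flei {Conj}; 7:proiveet {Det}; 8:faax {Det}; 9:lou {Conj}; 10:teifloik {Adj,Noun}.
One satisfying assignment: Conj Verb Noun Det Verb Conj Det Det Conj Adj.
Verifying each rule — rule 1 ✓; rule 2 ✓; rule 3 ✓; rule 4 ✓.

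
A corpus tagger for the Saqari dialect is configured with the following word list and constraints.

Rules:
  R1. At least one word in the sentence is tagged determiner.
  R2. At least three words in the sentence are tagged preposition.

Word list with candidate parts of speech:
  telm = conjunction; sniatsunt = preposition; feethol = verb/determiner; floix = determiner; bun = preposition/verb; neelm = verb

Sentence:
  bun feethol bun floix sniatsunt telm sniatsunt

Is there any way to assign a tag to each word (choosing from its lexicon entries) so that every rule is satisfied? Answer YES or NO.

Candidates per position — 1:bun {preposition,verb}; 2:feethol {verb,determiner}; 3:bun {preposition,verb}; 4:floix {determiner}; 5:sniatsunt {preposition}; 6:telm {conjunction}; 7:sniatsunt {preposition}.
One satisfying assignment: preposition determiner verb determiner preposition conjunction preposition.
Checking: rule 1 satisfied; rule 2 satisfied.

YES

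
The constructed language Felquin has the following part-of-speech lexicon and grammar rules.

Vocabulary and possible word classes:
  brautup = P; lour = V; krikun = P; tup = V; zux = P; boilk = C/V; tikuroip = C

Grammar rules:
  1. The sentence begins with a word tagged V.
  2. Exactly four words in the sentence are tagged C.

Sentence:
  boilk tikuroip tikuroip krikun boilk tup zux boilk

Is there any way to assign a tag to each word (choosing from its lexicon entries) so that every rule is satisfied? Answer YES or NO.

Candidates per position — 1:boilk {C,V}; 2:tikuroip {C}; 3:tikuroip {C}; 4:krikun {P}; 5:boilk {C,V}; 6:tup {V}; 7:zux {P}; 8:boilk {C,V}.
One satisfying assignment: V C C P C V P C.
Check: rule 1 ok; rule 2 ok.

YES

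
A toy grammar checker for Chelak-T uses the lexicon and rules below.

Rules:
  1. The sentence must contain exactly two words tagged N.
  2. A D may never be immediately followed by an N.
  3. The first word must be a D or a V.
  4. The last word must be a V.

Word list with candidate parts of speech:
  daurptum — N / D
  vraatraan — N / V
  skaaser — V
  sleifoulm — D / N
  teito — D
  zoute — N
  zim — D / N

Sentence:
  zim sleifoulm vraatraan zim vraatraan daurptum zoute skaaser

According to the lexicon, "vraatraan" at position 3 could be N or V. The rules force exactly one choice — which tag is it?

Candidates per position — 1:zim {D,N}; 2:sleifoulm {D,N}; 3:vraatraan {N,V}; 4:zim {D,N}; 5:vraatraan {N,V}; 6:daurptum {N,D}; 7:zoute {N}; 8:skaaser {V}.
Word 1 cannot be N — rule 3 would then fail for every completion. It is D.
Word 2 cannot be N — rule 2 would then fail for every completion. It is D.
Word 3 cannot be N — rule 2 would then fail for every completion. It is V.
Word 6 cannot be D — rule 2 would then fail for every completion. It is N.
Word 4 cannot be N — rule 1 would then fail for every completion. It is D.
Word 5 cannot be N — rule 1 would then fail for every completion. It is V.
The only consistent sequence is: D D V D V N N V.
Verifying each rule — rule 1 satisfied; rule 2 satisfied; rule 3 satisfied; rule 4 satisfied.

V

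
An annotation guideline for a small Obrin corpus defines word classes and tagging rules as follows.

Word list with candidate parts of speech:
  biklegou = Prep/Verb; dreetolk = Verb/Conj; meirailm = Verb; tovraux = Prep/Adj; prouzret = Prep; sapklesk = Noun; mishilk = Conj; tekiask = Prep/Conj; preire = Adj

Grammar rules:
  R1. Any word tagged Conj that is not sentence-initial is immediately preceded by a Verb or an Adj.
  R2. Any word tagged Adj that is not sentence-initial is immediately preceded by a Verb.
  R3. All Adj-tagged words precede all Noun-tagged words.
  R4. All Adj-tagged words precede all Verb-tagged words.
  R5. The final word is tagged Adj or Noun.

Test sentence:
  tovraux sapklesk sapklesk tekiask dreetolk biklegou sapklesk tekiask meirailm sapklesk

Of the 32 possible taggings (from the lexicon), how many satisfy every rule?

4

Candidates per position — 1:tovraux {Prep,Adj}; 2:sapklesk {Noun}; 3:sapklesk {Noun}; 4:tekiask {Prep,Conj}; 5:dreetolk {Verb,Conj}; 6:biklegou {Prep,Verb}; 7:sapklesk {Noun}; 8:tekiask {Prep,Conj}; 9:meirailm {Verb}; 10:sapklesk {Noun}.
There are 32 candidate sequences in total.
The sequences that satisfy every rule: Prep Noun Noun Prep Verb Prep Noun Prep Verb Noun; Prep Noun Noun Prep Verb Verb Noun Prep Verb Noun; Adj Noun Noun Prep Verb Prep Noun Prep Verb Noun; Adj Noun Noun Prep Verb Verb Noun Prep Verb Noun.
Count = 4.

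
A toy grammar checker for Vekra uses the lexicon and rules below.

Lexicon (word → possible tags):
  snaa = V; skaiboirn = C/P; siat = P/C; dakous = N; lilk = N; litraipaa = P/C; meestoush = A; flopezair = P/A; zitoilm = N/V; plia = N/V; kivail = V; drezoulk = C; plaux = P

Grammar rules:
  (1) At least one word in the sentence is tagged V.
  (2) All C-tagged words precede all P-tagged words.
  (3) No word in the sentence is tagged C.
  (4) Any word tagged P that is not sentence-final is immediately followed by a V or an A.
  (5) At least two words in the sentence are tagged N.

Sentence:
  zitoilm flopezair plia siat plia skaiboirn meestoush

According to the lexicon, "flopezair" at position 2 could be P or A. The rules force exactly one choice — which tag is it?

Candidates per position — 1:zitoilm {N,V}; 2:flopezair {P,A}; 3:plia {N,V}; 4:siat {P,C}; 5:plia {N,V}; 6:skaiboirn {C,P}; 7:meestoush {A}.
Position 4: tagging it C would leave rule 3 unsatisfiable, so it must be P.
Position 5: tagging it N would leave rule 4 unsatisfiable, so it must be V.
Position 6: tagging it C would leave rule 2 unsatisfiable, so it must be P.
Position 1: tagging it V would leave rule 5 unsatisfiable, so it must be N.
Position 3: tagging it V would leave rule 5 unsatisfiable, so it must be N.
Position 2: tagging it P would leave rule 4 unsatisfiable, so it must be A.
That leaves exactly one tagging: N A N P V P A.
Checking: rule 1 ok; rule 2 ok; rule 3 ok; rule 4 ok; rule 5 ok.

A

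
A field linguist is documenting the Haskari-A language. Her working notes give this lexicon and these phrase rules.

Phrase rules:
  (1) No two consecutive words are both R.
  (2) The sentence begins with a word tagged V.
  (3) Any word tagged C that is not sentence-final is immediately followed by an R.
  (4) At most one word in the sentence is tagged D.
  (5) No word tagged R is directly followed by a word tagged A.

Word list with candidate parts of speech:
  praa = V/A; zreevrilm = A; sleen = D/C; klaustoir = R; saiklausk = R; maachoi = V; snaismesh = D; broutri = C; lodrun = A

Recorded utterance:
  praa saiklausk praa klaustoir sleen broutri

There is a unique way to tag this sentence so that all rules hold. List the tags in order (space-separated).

Candidates per position — 1:praa {V,A}; 2:saiklausk {R}; 3:praa {V,A}; 4:klaustoir {R}; 5:sleen {D,C}; 6:broutri {C}.
If word 1 were A, no tagging could satisfy rule 2; so word 1 is V.
If word 3 were A, no tagging could satisfy rule 5; so word 3 is V.
If word 5 were C, no tagging could satisfy rule 3; so word 5 is D.
The unique satisfying tagging is: V R V R D C.
Checking: rule 1 ✓; rule 2 ✓; rule 3 ✓; rule 4 ✓; rule 5 ✓.

V R V R D C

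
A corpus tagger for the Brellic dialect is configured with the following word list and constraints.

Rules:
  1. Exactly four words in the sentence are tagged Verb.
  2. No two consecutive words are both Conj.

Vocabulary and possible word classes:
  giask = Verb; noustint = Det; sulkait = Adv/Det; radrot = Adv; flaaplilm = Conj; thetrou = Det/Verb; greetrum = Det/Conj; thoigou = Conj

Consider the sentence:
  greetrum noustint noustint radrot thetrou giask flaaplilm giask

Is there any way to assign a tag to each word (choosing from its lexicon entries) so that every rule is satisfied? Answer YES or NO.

NO

Candidates per position — 1:greetrum {Det,Conj}; 2:noustint {Det}; 3:noustint {Det}; 4:radrot {Adv}; 5:thetrou {Det,Verb}; 6:giask {Verb}; 7:flaaplilm {Conj}; 8:giask {Verb}.
Rule 1 cannot be satisfied by any choice of tags from the lexicon.
So there is no consistent tagging.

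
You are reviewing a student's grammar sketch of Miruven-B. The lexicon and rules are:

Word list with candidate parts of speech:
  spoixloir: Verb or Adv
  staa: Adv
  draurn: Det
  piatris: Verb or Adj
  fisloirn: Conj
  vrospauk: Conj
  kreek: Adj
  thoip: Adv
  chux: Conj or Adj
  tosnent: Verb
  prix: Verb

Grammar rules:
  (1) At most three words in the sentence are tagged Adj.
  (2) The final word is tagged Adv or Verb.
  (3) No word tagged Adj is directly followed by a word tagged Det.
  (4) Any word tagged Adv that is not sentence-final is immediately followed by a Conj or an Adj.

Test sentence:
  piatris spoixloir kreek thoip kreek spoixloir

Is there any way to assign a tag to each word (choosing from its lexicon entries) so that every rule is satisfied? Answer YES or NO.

Candidates per position — 1:piatris {Verb,Adj}; 2:spoixloir {Verb,Adv}; 3:kreek {Adj}; 4:thoip {Adv}; 5:kreek {Adj}; 6:spoixloir {Verb,Adv}.
One satisfying assignment: Verb Verb Adj Adv Adj Adv.
Rule-by-rule: rule 1 ✓; rule 2 ✓; rule 3 ✓; rule 4 ✓.

YES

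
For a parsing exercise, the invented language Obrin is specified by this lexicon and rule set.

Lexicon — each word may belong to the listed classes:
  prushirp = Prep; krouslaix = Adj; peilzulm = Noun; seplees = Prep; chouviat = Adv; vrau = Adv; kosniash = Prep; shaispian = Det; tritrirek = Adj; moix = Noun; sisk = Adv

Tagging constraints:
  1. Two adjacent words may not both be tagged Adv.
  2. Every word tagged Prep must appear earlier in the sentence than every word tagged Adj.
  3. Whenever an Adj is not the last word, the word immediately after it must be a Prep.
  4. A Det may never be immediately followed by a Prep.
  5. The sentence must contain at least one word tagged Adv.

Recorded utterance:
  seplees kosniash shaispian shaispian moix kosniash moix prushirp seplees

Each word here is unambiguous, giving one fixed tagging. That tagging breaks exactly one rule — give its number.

5

Fixed tagging: Prep Prep Det Det Noun Prep Noun Prep Prep.
Applying the rules: R1 holds, R2 holds, R3 holds, R4 holds, R5 violated.
Only rule 5 fails.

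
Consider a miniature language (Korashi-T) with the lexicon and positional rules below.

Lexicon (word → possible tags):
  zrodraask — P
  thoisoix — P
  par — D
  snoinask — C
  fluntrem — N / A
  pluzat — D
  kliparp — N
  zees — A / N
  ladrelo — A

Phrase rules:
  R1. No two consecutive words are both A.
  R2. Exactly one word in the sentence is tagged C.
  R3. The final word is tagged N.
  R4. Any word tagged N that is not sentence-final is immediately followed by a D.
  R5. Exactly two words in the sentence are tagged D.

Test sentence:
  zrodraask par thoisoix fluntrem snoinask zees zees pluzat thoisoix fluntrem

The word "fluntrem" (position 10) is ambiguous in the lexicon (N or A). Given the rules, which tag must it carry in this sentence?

N

Candidates per position — 1:zrodraask {P}; 2:par {D}; 3:thoisoix {P}; 4:fluntrem {N,A}; 5:snoinask {C}; 6:zees {A,N}; 7:zees {A,N}; 8:pluzat {D}; 9:thoisoix {P}; 10:fluntrem {N,A}.
Position 4: N is ruled out by rule 4; that leaves A.
Position 6: N is ruled out by rule 4; that leaves A.
Position 7: A is ruled out by rule 1; that leaves N.
Position 10: A is ruled out by rule 3; that leaves N.
The only consistent sequence is: P D P A C A N D P N.
Rule-by-rule: rule 1 ✓; rule 2 ✓; rule 3 ✓; rule 4 ✓; rule 5 ✓.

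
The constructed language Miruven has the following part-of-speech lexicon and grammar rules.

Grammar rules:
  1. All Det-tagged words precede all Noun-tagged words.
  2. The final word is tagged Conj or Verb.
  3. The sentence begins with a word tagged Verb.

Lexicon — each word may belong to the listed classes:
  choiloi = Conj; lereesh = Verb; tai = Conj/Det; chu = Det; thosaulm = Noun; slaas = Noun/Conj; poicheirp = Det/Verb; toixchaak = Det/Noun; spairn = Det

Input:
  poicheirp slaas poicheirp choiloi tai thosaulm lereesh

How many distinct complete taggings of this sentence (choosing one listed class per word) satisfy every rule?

5

Candidates per position — 1:poicheirp {Det,Verb}; 2:slaas {Noun,Conj}; 3:poicheirp {Det,Verb}; 4:choiloi {Conj}; 5:tai {Conj,Det}; 6:thosaulm {Noun}; 7:lereesh {Verb}.
There are 16 candidate sequences in total.
The sequences that satisfy every rule: Verb Noun Verb Conj Conj Noun Verb; Verb Conj Det Conj Conj Noun Verb; Verb Conj Det Conj Det Noun Verb; Verb Conj Verb Conj Conj Noun Verb; Verb Conj Verb Conj Det Noun Verb.
Count = 5.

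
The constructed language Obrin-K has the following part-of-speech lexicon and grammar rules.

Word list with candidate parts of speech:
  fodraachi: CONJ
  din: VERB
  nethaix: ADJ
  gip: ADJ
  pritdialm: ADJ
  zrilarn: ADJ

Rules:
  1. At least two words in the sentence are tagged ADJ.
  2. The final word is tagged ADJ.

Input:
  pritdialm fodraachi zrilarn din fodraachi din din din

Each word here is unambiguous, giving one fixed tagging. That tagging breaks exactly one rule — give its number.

2

Fixed tagging: ADJ CONJ ADJ VERB CONJ VERB VERB VERB.
Applying the rules: R1 pass, R2 fail.
Only rule 2 fails.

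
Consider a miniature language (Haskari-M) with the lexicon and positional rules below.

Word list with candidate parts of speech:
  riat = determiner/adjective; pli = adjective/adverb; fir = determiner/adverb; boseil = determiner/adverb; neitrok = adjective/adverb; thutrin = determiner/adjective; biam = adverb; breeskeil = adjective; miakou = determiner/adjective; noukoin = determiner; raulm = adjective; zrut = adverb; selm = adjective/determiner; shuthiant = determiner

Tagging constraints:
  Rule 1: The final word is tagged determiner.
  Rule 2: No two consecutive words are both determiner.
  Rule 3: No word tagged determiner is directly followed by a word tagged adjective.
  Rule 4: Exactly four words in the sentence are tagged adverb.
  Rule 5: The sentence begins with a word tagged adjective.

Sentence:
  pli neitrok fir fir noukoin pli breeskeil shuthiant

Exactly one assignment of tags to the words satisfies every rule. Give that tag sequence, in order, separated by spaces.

adjective adverb adverb adverb determiner adverb adjective determiner

Candidates per position — 1:pli {adjective,adverb}; 2:neitrok {adjective,adverb}; 3:fir {determiner,adverb}; 4:fir {determiner,adverb}; 5:noukoin {determiner}; 6:pli {adjective,adverb}; 7:breeskeil {adjective}; 8:shuthiant {determiner}.
Position 1: adverb is ruled out by rule 5; that leaves adjective.
Position 2: adjective is ruled out by rule 4; that leaves adverb.
Position 3: determiner is ruled out by rule 4; that leaves adverb.
Position 4: determiner is ruled out by rule 2; that leaves adverb.
Position 6: adjective is ruled out by rule 3; that leaves adverb.
The only consistent sequence is: adjective adverb adverb adverb determiner adverb adjective determiner.
Verifying each rule — rule 1 ok; rule 2 ok; rule 3 ok; rule 4 ok; rule 5 ok.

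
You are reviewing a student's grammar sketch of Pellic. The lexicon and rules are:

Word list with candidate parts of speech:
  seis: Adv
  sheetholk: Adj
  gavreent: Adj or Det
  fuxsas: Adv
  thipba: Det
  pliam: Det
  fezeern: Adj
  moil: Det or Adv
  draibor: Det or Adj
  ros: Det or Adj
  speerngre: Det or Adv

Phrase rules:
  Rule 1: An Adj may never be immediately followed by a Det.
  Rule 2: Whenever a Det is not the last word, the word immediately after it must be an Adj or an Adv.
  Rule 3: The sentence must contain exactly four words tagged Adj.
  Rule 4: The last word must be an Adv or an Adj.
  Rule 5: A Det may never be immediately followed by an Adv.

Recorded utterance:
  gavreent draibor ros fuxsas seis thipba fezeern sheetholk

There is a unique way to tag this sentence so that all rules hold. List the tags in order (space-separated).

Candidates per position — 1:gavreent {Adj,Det}; 2:draibor {Det,Adj}; 3:ros {Det,Adj}; 4:fuxsas {Adv}; 5:seis {Adv}; 6:thipba {Det}; 7:fezeern {Adj}; 8:sheetholk {Adj}.
If word 3 were Det, no tagging could satisfy rule 5; so word 3 is Adj.
The remaining ambiguous positions (1, 2) are resolved jointly — only one combination satisfies every rule.
The only consistent sequence is: Det Adj Adj Adv Adv Det Adj Adj.
Check: rule 1 ✓; rule 2 ✓; rule 3 ✓; rule 4 ✓; rule 5 ✓.

Det Adj Adj Adv Adv Det Adj Adj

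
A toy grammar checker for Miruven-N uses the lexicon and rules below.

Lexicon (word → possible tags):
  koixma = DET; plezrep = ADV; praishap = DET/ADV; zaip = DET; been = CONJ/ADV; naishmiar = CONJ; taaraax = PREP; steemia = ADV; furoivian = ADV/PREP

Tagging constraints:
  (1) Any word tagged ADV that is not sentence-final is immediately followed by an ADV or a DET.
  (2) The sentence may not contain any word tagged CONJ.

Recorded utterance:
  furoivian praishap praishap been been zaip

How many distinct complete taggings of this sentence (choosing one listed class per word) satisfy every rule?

Candidates per position — 1:furoivian {ADV,PREP}; 2:praishap {DET,ADV}; 3:praishap {DET,ADV}; 4:been {CONJ,ADV}; 5:been {CONJ,ADV}; 6:zaip {DET}.
There are 32 candidate sequences in total.
Checking each against the rules leaves 8 sequences.
Count = 8.

8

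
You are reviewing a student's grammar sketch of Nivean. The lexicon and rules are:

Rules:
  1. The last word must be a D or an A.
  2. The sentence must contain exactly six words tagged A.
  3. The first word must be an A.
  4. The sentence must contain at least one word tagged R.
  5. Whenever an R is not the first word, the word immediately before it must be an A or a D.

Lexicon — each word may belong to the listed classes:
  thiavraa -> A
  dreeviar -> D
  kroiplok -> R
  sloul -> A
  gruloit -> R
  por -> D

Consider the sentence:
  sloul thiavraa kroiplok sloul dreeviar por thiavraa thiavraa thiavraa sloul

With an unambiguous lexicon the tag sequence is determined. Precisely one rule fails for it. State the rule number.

Fixed tagging: A A R A D D A A A A.
Checking each rule: R1 ✓, R2 ✗, R3 ✓, R4 ✓, R5 ✓.
Only rule 2 fails.

2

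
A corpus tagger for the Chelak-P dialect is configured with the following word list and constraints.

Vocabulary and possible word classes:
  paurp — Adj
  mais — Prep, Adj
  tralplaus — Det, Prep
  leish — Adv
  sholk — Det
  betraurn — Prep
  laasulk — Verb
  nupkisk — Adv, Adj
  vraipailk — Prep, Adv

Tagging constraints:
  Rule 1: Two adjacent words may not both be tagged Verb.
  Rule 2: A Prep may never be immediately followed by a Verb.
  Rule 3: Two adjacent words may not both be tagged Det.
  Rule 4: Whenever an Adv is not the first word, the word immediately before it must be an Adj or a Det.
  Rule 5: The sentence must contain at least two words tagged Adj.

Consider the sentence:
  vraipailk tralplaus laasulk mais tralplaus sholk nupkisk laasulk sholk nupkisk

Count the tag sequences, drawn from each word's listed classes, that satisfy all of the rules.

8

Candidates per position — 1:vraipailk {Prep,Adv}; 2:tralplaus {Det,Prep}; 3:laasulk {Verb}; 4:mais {Prep,Adj}; 5:tralplaus {Det,Prep}; 6:sholk {Det}; 7:nupkisk {Adv,Adj}; 8:laasulk {Verb}; 9:sholk {Det}; 10:nupkisk {Adv,Adj}.
There are 64 candidate sequences in total.
Checking each against the rules leaves 8 sequences.
Count = 8.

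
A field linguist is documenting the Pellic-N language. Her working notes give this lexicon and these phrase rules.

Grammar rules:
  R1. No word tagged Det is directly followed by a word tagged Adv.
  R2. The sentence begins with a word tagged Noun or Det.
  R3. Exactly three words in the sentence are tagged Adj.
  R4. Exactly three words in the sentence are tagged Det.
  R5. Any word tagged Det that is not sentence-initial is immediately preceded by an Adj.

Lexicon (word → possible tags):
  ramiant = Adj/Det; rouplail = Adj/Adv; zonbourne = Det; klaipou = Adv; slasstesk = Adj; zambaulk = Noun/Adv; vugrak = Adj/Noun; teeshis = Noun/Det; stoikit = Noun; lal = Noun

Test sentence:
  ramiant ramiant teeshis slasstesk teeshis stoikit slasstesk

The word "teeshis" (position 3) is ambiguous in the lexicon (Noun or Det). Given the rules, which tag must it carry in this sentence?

Candidates per position — 1:ramiant {Adj,Det}; 2:ramiant {Adj,Det}; 3:teeshis {Noun,Det}; 4:slasstesk {Adj}; 5:teeshis {Noun,Det}; 6:stoikit {Noun}; 7:slasstesk {Adj}.
At position 1, choosing Adj makes rule 2 impossible to satisfy; hence Det.
At position 2, choosing Det makes rule 3 impossible to satisfy; hence Adj.
At position 3, choosing Noun makes rule 4 impossible to satisfy; hence Det.
At position 5, choosing Noun makes rule 4 impossible to satisfy; hence Det.
That leaves exactly one tagging: Det Adj Det Adj Det Noun Adj.
Rule-by-rule: rule 1 ok; rule 2 ok; rule 3 ok; rule 4 ok; rule 5 ok.

Det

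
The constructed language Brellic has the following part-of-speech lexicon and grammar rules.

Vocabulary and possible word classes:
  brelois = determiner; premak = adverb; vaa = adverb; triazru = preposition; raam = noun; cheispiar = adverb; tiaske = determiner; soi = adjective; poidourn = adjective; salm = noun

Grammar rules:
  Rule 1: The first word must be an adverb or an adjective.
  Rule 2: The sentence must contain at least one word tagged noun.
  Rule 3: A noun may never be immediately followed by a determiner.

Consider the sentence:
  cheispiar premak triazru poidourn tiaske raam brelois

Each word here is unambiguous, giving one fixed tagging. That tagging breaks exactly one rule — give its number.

Fixed tagging: adverb adverb preposition adjective determiner noun determiner.
Checking each rule: R1 holds, R2 holds, R3 violated.
Only rule 3 fails.

3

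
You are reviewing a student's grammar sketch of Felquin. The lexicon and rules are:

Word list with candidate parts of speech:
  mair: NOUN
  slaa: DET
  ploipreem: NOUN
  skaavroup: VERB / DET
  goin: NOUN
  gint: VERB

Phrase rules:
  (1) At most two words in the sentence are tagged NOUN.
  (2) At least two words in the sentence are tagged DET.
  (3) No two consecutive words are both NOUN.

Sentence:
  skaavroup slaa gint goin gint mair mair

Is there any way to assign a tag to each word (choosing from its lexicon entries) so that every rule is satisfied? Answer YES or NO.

NO

Candidates per position — 1:skaavroup {VERB,DET}; 2:slaa {DET}; 3:gint {VERB}; 4:goin {NOUN}; 5:gint {VERB}; 6:mair {NOUN}; 7:mair {NOUN}.
Rule 1 cannot be satisfied by any choice of tags from the lexicon.
So there is no consistent tagging.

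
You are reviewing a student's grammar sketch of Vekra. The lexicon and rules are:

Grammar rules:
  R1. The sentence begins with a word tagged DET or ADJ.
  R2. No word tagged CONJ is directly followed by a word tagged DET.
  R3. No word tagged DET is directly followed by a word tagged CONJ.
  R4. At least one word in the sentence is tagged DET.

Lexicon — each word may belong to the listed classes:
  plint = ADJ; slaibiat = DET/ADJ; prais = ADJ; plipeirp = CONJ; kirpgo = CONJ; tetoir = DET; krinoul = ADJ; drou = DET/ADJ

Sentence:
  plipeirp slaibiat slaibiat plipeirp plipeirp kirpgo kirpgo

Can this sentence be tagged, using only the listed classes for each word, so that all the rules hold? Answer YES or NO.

Candidates per position — 1:plipeirp {CONJ}; 2:slaibiat {DET,ADJ}; 3:slaibiat {DET,ADJ}; 4:plipeirp {CONJ}; 5:plipeirp {CONJ}; 6:kirpgo {CONJ}; 7:kirpgo {CONJ}.
Rule 1 cannot be satisfied by any choice of tags from the lexicon.
So there is no consistent tagging.

NO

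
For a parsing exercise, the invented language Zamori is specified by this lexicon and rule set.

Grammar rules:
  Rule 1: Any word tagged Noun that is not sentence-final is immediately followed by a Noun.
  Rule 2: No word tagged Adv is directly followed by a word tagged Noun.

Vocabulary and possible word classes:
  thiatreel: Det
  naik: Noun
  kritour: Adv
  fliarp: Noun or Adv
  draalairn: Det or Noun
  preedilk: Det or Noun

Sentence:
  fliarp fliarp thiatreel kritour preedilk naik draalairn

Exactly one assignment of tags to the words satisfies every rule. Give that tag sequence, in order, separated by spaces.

Adv Adv Det Adv Det Noun Noun

Candidates per position — 1:fliarp {Noun,Adv}; 2:fliarp {Noun,Adv}; 3:thiatreel {Det}; 4:kritour {Adv}; 5:preedilk {Det,Noun}; 6:naik {Noun}; 7:draalairn {Det,Noun}.
If word 1 were Noun, no tagging could satisfy rule 1; so word 1 is Adv.
If word 2 were Noun, no tagging could satisfy rule 1; so word 2 is Adv.
If word 5 were Noun, no tagging could satisfy rule 2; so word 5 is Det.
If word 7 were Det, no tagging could satisfy rule 1; so word 7 is Noun.
The unique satisfying tagging is: Adv Adv Det Adv Det Noun Noun.
Rule-by-rule: rule 1 ok; rule 2 ok.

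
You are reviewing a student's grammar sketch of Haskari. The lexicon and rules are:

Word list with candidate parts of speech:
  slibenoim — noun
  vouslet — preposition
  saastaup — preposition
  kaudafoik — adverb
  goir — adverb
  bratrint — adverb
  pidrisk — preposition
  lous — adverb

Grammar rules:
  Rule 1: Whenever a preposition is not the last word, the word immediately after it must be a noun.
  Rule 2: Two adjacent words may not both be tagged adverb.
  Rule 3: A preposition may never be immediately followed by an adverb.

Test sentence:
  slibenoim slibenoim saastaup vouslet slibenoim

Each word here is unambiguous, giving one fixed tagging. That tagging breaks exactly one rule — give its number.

Fixed tagging: noun noun preposition preposition noun.
Checking each rule: R1 ✗, R2 ✓, R3 ✓.
Only rule 1 fails.

1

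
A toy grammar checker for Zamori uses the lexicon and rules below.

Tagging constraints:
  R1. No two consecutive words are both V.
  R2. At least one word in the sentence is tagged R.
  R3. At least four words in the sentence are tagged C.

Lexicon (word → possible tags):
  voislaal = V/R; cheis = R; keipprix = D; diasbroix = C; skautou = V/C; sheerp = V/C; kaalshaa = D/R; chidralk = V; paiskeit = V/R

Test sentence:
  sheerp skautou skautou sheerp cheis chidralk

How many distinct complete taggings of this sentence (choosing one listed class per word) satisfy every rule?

Candidates per position — 1:sheerp {V,C}; 2:skautou {V,C}; 3:skautou {V,C}; 4:sheerp {V,C}; 5:cheis {R}; 6:chidralk {V}.
There are 16 candidate sequences in total.
The sequences that satisfy every rule: C C C C R V.
Count = 1.

1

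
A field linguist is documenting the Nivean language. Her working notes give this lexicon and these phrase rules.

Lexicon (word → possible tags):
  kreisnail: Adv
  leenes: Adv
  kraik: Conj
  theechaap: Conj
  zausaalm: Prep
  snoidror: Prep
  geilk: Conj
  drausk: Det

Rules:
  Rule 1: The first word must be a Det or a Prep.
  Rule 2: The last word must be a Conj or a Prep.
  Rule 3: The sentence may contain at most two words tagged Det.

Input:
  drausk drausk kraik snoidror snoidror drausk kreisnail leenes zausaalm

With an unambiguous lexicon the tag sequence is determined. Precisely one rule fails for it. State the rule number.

Fixed tagging: Det Det Conj Prep Prep Det Adv Adv Prep.
Checking each rule: R1 pass, R2 pass, R3 fail.
Only rule 3 fails.

3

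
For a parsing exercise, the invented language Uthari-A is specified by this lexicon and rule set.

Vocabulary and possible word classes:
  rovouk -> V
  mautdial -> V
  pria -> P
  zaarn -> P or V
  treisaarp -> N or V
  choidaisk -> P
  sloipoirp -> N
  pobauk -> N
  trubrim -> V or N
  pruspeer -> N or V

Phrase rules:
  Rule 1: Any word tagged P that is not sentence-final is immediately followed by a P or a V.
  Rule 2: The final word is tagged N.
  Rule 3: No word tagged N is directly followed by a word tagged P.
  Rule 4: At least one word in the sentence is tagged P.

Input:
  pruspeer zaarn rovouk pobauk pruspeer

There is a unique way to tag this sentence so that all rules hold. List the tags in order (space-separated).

V P V N N

Candidates per position — 1:pruspeer {N,V}; 2:zaarn {P,V}; 3:rovouk {V}; 4:pobauk {N}; 5:pruspeer {N,V}.
Position 2: V is ruled out by rule 4; that leaves P.
Position 5: V is ruled out by rule 2; that leaves N.
Position 1: N is ruled out by rule 3; that leaves V.
The only consistent sequence is: V P V N N.
Rule-by-rule: rule 1 ok; rule 2 ok; rule 3 ok; rule 4 ok.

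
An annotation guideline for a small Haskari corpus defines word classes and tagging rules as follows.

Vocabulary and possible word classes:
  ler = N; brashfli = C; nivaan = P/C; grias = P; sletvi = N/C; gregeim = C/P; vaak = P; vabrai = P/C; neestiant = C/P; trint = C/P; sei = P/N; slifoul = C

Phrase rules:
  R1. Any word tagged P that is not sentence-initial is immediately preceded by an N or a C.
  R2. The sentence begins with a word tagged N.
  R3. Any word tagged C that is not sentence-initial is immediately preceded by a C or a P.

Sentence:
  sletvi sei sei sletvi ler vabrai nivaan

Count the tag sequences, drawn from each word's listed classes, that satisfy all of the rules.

4

Candidates per position — 1:sletvi {N,C}; 2:sei {P,N}; 3:sei {P,N}; 4:sletvi {N,C}; 5:ler {N}; 6:vabrai {P,C}; 7:nivaan {P,C}.
There are 64 candidate sequences in total.
The sequences that satisfy every rule: N P N N N P C; N N P N N P C; N N P C N P C; N N N N N P C.
Count = 4.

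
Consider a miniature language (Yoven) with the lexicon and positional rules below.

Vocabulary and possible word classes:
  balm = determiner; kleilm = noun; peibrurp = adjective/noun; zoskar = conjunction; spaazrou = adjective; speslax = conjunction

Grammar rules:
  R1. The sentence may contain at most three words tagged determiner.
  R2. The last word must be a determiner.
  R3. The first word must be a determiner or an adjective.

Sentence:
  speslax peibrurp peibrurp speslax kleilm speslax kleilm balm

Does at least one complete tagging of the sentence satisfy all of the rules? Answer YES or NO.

Candidates per position — 1:speslax {conjunction}; 2:peibrurp {adjective,noun}; 3:peibrurp {adjective,noun}; 4:speslax {conjunction}; 5:kleilm {noun}; 6:speslax {conjunction}; 7:kleilm {noun}; 8:balm {determiner}.
Rule 3 cannot be satisfied by any choice of tags from the lexicon.
So there is no consistent tagging.

NO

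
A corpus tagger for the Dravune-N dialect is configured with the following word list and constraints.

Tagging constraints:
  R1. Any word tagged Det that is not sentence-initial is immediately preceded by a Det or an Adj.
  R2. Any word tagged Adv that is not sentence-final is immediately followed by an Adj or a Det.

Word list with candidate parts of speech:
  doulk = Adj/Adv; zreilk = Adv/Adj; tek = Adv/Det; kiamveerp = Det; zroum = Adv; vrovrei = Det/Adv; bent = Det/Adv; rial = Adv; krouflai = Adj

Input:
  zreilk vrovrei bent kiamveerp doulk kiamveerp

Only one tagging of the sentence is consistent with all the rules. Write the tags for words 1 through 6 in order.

Adj Det Det Det Adj Det

Candidates per position — 1:zreilk {Adv,Adj}; 2:vrovrei {Det,Adv}; 3:bent {Det,Adv}; 4:kiamveerp {Det}; 5:doulk {Adj,Adv}; 6:kiamveerp {Det}.
Word 1 cannot be Adv — rule 1 would then fail for every completion. It is Adj.
Word 2 cannot be Adv — rule 1 would then fail for every completion. It is Det.
Word 3 cannot be Adv — rule 1 would then fail for every completion. It is Det.
Word 5 cannot be Adv — rule 1 would then fail for every completion. It is Adj.
So the tagging must be: Adj Det Det Det Adj Det.
Check: rule 1 ✓; rule 2 ✓.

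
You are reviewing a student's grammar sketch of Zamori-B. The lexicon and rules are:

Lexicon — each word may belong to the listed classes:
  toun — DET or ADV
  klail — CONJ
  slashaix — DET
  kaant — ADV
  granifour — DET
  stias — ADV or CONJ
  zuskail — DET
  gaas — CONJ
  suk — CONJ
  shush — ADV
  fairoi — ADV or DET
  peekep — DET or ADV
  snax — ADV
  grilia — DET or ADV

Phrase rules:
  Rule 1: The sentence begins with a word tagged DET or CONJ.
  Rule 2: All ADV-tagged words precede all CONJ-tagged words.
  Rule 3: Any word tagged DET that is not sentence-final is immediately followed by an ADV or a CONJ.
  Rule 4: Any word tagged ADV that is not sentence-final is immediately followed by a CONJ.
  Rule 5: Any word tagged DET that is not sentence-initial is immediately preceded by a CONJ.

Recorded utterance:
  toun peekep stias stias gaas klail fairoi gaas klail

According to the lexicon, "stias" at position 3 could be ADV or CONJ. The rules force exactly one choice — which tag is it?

Candidates per position — 1:toun {DET,ADV}; 2:peekep {DET,ADV}; 3:stias {ADV,CONJ}; 4:stias {ADV,CONJ}; 5:gaas {CONJ}; 6:klail {CONJ}; 7:fairoi {ADV,DET}; 8:gaas {CONJ}; 9:klail {CONJ}.
At position 1, choosing ADV makes rule 1 impossible to satisfy; hence DET.
At position 2, choosing DET makes rule 3 impossible to satisfy; hence ADV.
At position 3, choosing ADV makes rule 4 impossible to satisfy; hence CONJ.
At position 4, choosing ADV makes rule 2 impossible to satisfy; hence CONJ.
At position 7, choosing ADV makes rule 2 impossible to satisfy; hence DET.
The unique satisfying tagging is: DET ADV CONJ CONJ CONJ CONJ DET CONJ CONJ.
Verifying each rule — rule 1 ✓; rule 2 ✓; rule 3 ✓; rule 4 ✓; rule 5 ✓.

CONJ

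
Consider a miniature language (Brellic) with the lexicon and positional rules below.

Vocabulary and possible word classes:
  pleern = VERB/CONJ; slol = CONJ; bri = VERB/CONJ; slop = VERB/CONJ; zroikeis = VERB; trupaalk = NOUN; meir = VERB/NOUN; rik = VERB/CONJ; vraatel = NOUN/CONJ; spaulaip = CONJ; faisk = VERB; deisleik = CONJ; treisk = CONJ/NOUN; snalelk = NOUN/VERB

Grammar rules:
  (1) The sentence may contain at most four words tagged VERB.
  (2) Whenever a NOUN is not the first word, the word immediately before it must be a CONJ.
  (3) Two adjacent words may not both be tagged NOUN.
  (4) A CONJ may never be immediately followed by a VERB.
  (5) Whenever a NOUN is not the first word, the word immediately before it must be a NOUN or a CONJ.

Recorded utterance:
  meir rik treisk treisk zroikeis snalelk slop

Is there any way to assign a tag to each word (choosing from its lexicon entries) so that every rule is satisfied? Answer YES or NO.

YES

Candidates per position — 1:meir {VERB,NOUN}; 2:rik {VERB,CONJ}; 3:treisk {CONJ,NOUN}; 4:treisk {CONJ,NOUN}; 5:zroikeis {VERB}; 6:snalelk {NOUN,VERB}; 7:slop {VERB,CONJ}.
One satisfying assignment: VERB VERB CONJ NOUN VERB VERB CONJ.
Rule-by-rule: rule 1 ✓; rule 2 ✓; rule 3 ✓; rule 4 ✓; rule 5 ✓.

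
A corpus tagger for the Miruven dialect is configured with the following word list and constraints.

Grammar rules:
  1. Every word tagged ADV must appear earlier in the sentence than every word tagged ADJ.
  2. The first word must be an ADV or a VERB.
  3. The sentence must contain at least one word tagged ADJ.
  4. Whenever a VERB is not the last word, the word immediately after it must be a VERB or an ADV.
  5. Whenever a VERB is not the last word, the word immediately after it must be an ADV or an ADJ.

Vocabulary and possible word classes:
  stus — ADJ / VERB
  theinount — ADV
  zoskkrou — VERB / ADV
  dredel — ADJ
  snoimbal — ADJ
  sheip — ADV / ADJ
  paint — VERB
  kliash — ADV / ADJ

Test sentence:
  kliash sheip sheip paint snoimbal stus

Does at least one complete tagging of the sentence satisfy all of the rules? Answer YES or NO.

NO

Candidates per position — 1:kliash {ADV,ADJ}; 2:sheip {ADV,ADJ}; 3:sheip {ADV,ADJ}; 4:paint {VERB}; 5:snoimbal {ADJ}; 6:stus {ADJ,VERB}.
Rule 4 cannot be satisfied by any choice of tags from the lexicon.
So there is no consistent tagging.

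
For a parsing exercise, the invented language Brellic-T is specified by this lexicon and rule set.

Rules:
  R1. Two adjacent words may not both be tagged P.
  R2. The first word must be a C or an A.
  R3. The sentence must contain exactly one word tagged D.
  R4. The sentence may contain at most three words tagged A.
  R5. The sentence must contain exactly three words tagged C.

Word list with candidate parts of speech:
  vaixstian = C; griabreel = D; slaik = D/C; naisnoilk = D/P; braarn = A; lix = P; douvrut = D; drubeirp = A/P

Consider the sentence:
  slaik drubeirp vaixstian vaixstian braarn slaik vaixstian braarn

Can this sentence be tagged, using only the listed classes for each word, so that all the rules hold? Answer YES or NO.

Candidates per position — 1:slaik {D,C}; 2:drubeirp {A,P}; 3:vaixstian {C}; 4:vaixstian {C}; 5:braarn {A}; 6:slaik {D,C}; 7:vaixstian {C}; 8:braarn {A}.
Every candidate sequence violates at least one rule; no consistent tagging exists.

NO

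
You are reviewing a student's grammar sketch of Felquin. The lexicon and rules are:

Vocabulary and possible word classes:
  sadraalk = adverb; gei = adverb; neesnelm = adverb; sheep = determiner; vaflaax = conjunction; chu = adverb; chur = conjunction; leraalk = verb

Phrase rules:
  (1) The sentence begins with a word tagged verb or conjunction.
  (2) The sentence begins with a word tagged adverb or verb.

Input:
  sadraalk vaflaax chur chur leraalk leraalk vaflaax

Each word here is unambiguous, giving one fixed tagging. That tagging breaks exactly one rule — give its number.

1

Fixed tagging: adverb conjunction conjunction conjunction verb verb conjunction.
Rule check: R1 violated, R2 holds.
Only rule 1 fails.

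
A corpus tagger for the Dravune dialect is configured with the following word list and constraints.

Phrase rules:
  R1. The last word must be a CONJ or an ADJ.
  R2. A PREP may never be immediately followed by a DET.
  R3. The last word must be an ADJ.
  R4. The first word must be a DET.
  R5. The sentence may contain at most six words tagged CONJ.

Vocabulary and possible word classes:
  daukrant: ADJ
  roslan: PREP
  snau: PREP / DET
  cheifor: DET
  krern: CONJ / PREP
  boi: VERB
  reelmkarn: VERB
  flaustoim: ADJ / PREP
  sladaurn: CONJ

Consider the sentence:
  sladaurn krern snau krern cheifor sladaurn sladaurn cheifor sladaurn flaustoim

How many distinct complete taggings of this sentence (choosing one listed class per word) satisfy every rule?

Candidates per position — 1:sladaurn {CONJ}; 2:krern {CONJ,PREP}; 3:snau {PREP,DET}; 4:krern {CONJ,PREP}; 5:cheifor {DET}; 6:sladaurn {CONJ}; 7:sladaurn {CONJ}; 8:cheifor {DET}; 9:sladaurn {CONJ}; 10:flaustoim {ADJ,PREP}.
There are 16 candidate sequences in total.
Rule 4 cannot be satisfied by any choice of tags from the lexicon.
So there is no consistent tagging.
Count = 0.

0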